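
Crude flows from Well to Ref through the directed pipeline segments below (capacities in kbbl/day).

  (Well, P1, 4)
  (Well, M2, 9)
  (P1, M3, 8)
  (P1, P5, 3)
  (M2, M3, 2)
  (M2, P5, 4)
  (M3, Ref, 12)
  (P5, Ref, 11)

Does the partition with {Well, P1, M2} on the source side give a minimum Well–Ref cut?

Given cut capacity: 8 + 3 + 2 + 4 = 17.
Augment Well→P1→M3→Ref: bottleneck 4, flow now 4.
Augment Well→M2→M3→Ref: bottleneck 2, flow now 6.
Augment Well→M2→P5→Ref: bottleneck 4, flow now 10.
No augmenting path remains; maximum flow = 10.
In the residual graph, reachable from Well: {Well, M2}.
Min-cut edges: Well→P1 (4), M2→M3 (2), M2→P5 (4); capacity 4 + 2 + 4 = 10.
Cut capacity 17 exceeds the max flow 10, so it is not minimum.

No — its capacity is 17, but the minimum cut has capacity 10.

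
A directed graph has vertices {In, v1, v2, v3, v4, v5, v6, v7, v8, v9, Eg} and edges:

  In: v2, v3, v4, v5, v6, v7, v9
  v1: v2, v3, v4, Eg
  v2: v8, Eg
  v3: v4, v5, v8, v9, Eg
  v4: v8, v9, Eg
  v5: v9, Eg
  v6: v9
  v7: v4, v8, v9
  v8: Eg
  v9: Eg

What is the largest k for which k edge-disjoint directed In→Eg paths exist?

Assign every edge capacity 1; by Menger, the answer equals the max flow.
Path In→v2→Eg (+1); total 1.
Path In→v3→Eg (+1); total 2.
Path In→v4→Eg (+1); total 3.
Path In→v5→Eg (+1); total 4.
Path In→v9→Eg (+1); total 5.
Path In→v7→v8→Eg (+1); total 6.
No residual In→Eg path; max flow = 6.
Certifying cut of size 6: {In→v2, In→v3, In→v4, In→v5, In→v7, v9→Eg}.

6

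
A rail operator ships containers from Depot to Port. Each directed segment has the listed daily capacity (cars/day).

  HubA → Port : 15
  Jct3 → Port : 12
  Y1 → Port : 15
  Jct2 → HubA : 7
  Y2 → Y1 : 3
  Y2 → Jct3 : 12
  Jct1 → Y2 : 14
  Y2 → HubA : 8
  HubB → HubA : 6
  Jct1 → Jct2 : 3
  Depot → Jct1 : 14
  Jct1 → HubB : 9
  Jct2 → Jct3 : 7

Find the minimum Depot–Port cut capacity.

14

Augment Depot→Jct1→Jct2→Jct3→Port: bottleneck 3, flow now 3.
Augment Depot→Jct1→HubB→HubA→Port: bottleneck 6, flow now 9.
Augment Depot→Jct1→Y2→Y1→Port: bottleneck 3, flow now 12.
Augment Depot→Jct1→Y2→Jct3→Port: bottleneck 2, flow now 14.
No augmenting path remains; maximum flow = 14.
By max-flow min-cut, the minimum cut capacity equals the max flow.
In the residual graph, reachable from Depot: {Depot}.
Min-cut edges: Depot→Jct1 (14); capacity 14 = 14.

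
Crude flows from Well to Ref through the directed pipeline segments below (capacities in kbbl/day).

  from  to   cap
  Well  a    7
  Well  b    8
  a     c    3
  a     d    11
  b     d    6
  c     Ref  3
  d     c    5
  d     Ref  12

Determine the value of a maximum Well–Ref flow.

Augment Well→a→c→Ref: bottleneck 3, flow now 3.
Augment Well→a→d→Ref: bottleneck 4, flow now 7.
Augment Well→b→d→Ref: bottleneck 6, flow now 13.
No augmenting path remains; maximum flow = 13.
In the residual graph, reachable from Well: {Well, b}.
Min-cut edges: Well→a (7), b→d (6); capacity 7 + 6 = 13.
This cut is saturated, so no flow can exceed 13.

13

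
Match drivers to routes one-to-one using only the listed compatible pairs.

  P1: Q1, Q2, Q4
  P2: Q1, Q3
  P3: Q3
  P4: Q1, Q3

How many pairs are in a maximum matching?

Unit-capacity flow: source→left, listed edges, right→sink; max matching = max flow.
Augmenting path P1→Q1 (+1); matched 1.
Augmenting path P2→Q3 (+1); matched 2.
Augmenting path P4→Q1→P1→Q2 (+1); matched 3.
No augmenting path remains; maximum matching = 3.
König certificate: {P1, Q1, Q3} is a vertex cover of size 3 (every listed pair touches it), so no matching can be larger.

3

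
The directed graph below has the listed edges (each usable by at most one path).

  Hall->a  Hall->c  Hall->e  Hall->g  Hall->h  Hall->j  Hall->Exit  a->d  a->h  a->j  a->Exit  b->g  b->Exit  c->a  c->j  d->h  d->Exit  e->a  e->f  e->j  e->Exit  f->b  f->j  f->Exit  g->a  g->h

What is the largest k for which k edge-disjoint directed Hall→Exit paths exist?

Assign every edge capacity 1; by Menger, the answer equals the max flow.
Path Hall→Exit (+1); total 1.
Path Hall→a→Exit (+1); total 2.
Path Hall→e→Exit (+1); total 3.
Path Hall→c→a→d→Exit (+1); total 4.
No residual Hall→Exit path; max flow = 4.
Certifying cut of size 4: {Hall→Exit, Hall→e, a→Exit, a→d}.

4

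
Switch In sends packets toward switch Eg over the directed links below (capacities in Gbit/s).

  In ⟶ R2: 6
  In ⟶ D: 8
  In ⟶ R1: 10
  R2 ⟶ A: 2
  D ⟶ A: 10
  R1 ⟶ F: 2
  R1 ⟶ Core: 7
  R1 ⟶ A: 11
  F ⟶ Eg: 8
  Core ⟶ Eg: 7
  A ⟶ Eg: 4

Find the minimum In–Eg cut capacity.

13

Augment In→R2→A→Eg: bottleneck 2, flow now 2.
Augment In→D→A→Eg: bottleneck 2, flow now 4.
Augment In→R1→F→Eg: bottleneck 2, flow now 6.
Augment In→R1→Core→Eg: bottleneck 7, flow now 13.
No augmenting path remains; maximum flow = 13.
By max-flow min-cut, the minimum cut capacity equals the max flow.
In the residual graph, reachable from In: {In, R2, D, R1, A}.
Min-cut edges: R1→F (2), R1→Core (7), A→Eg (4); capacity 2 + 7 + 4 = 13.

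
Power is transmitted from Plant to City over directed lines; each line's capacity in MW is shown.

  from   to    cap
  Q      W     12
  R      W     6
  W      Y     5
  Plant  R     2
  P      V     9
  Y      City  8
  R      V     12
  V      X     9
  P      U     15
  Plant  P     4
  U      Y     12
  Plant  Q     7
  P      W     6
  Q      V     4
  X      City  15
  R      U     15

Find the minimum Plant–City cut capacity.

13

Augment Plant→P→U→Y→City: bottleneck 4, flow now 4.
Augment Plant→Q→V→X→City: bottleneck 4, flow now 8.
Augment Plant→Q→W→Y→City: bottleneck 3, flow now 11.
Augment Plant→R→U→Y→City: bottleneck 1, flow now 12.
Augment Plant→R→V→X→City: bottleneck 1, flow now 13.
No augmenting path remains; maximum flow = 13.
By max-flow min-cut, the minimum cut capacity equals the max flow.
In the residual graph, reachable from Plant: {Plant}.
Min-cut edges: Plant→P (4), Plant→Q (7), Plant→R (2); capacity 4 + 7 + 2 = 13.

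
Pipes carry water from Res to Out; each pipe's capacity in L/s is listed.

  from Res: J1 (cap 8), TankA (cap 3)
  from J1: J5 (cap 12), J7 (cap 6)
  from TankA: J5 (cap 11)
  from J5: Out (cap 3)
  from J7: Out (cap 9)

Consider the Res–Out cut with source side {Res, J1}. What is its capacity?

Edges leaving {Res, J1}: Res→TankA (3), J1→J5 (12), J1→J7 (6).
Cut capacity = 3 + 12 + 6 = 21.

21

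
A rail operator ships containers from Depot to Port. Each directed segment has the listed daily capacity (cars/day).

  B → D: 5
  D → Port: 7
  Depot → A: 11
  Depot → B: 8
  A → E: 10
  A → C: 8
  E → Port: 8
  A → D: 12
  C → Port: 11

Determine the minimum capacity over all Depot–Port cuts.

16

Augment Depot→A→C→Port: bottleneck 8, flow now 8.
Augment Depot→A→D→Port: bottleneck 3, flow now 11.
Augment Depot→B→D→Port: bottleneck 4, flow now 15.
Augment Depot→B→D→A→E→Port: bottleneck 1, flow now 16. (uses reverse residual edge)
No augmenting path remains; maximum flow = 16.
By max-flow min-cut, the minimum cut capacity equals the max flow.
In the residual graph, reachable from Depot: {Depot, B}.
Min-cut edges: Depot→A (11), B→D (5); capacity 11 + 5 = 16.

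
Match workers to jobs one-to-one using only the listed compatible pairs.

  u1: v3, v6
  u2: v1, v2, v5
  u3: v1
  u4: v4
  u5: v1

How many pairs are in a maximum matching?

Unit-capacity flow: source→left, listed edges, right→sink; max matching = max flow.
Augmenting path u1→v3 (+1); matched 1.
Augmenting path u2→v1 (+1); matched 2.
Augmenting path u4→v4 (+1); matched 3.
Augmenting path u3→v1→u2→v2 (+1); matched 4.
No augmenting path remains; maximum matching = 4.
König certificate: {u1, u2, u4, v1} is a vertex cover of size 4 (every listed pair touches it), so no matching can be larger.

4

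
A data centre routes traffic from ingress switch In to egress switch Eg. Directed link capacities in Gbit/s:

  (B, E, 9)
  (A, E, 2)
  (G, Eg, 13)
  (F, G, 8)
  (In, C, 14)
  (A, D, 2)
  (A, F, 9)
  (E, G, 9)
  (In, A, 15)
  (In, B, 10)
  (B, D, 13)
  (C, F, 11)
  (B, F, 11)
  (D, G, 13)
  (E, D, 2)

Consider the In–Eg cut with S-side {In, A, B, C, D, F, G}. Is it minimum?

Given cut capacity: 2 + 9 + 13 = 24.
Augment In→A→D→G→Eg: bottleneck 2, flow now 2.
Augment In→A→E→G→Eg: bottleneck 2, flow now 4.
Augment In→A→F→G→Eg: bottleneck 8, flow now 12.
Augment In→B→D→G→Eg: bottleneck 1, flow now 13.
No augmenting path remains; maximum flow = 13.
In the residual graph, reachable from In: {In, A, B, C, D, E, F, G}.
Min-cut edges: G→Eg (13); capacity 13 = 13.
Cut capacity 24 exceeds the max flow 13, so it is not minimum.

No — its capacity is 24, but the minimum cut has capacity 13.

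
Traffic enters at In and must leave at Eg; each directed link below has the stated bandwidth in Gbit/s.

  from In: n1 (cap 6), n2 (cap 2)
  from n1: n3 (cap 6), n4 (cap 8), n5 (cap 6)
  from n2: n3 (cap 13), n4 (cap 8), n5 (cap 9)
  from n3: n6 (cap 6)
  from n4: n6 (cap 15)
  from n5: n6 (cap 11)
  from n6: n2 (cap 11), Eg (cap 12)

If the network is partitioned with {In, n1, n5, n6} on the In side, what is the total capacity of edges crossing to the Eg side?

39

Edges leaving {In, n1, n5, n6}: In→n2 (2), n1→n3 (6), n1→n4 (8), n6→n2 (11), n6→Eg (12).
Cut capacity = 2 + 6 + 8 + 11 + 12 = 39.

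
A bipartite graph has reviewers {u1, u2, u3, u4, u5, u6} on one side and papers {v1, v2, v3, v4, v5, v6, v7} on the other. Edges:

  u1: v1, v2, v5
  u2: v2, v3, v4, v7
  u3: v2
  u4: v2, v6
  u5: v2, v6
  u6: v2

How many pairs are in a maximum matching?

Unit-capacity flow: source→left, listed edges, right→sink; max matching = max flow.
Augmenting path u1→v1 (+1); matched 1.
Augmenting path u2→v2 (+1); matched 2.
Augmenting path u4→v6 (+1); matched 3.
Augmenting path u3→v2→u2→v3 (+1); matched 4.
No augmenting path remains; maximum matching = 4.
König certificate: {u1, u2, v2, v6} is a vertex cover of size 4 (every listed pair touches it), so no matching can be larger.

4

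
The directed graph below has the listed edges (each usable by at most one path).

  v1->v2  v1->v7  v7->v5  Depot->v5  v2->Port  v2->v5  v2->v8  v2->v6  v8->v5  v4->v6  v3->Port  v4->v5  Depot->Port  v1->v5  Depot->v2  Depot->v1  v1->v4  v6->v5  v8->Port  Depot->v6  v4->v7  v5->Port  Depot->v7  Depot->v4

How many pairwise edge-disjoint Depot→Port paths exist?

4

Assign every edge capacity 1; by Menger, the answer equals the max flow.
Path Depot→Port (+1); total 1.
Path Depot→v2→Port (+1); total 2.
Path Depot→v5→Port (+1); total 3.
Path Depot→v1→v2→v8→Port (+1); total 4.
No residual Depot→Port path; max flow = 4.
Certifying cut of size 4: {Depot→Port, Depot→v1, Depot→v2, v5→Port}.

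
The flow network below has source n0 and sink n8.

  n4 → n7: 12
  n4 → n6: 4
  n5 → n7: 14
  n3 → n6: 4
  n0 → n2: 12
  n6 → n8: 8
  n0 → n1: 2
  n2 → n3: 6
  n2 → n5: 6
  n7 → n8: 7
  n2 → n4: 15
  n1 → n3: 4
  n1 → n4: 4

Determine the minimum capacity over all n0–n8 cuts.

Augment n0→n1→n3→n6→n8: bottleneck 2, flow now 2.
Augment n0→n2→n3→n6→n8: bottleneck 2, flow now 4.
Augment n0→n2→n4→n6→n8: bottleneck 4, flow now 8.
Augment n0→n2→n4→n7→n8: bottleneck 6, flow now 14.
No augmenting path remains; maximum flow = 14.
By max-flow min-cut, the minimum cut capacity equals the max flow.
In the residual graph, reachable from n0: {n0}.
Min-cut edges: n0→n1 (2), n0→n2 (12); capacity 2 + 12 = 14.

14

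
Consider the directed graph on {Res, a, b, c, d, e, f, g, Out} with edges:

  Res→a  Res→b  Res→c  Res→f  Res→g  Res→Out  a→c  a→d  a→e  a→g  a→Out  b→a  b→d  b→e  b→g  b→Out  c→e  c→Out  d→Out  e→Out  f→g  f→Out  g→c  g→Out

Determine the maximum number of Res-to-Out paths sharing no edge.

Assign every edge capacity 1; by Menger, the answer equals the max flow.
Path Res→Out (+1); total 1.
Path Res→a→Out (+1); total 2.
Path Res→b→Out (+1); total 3.
Path Res→c→Out (+1); total 4.
Path Res→f→Out (+1); total 5.
Path Res→g→Out (+1); total 6.
No residual Res→Out path; max flow = 6.
Certifying cut of size 6: {Res→Out, Res→a, Res→b, Res→c, Res→f, Res→g}.

6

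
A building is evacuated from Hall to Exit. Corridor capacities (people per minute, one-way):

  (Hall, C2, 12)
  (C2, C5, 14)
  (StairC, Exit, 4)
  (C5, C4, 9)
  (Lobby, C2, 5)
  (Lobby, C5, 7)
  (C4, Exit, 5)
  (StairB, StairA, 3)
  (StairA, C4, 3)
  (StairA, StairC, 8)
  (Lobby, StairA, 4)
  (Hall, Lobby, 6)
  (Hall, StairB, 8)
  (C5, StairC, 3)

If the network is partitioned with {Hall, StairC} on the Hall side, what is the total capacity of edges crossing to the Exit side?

30

Edges leaving {Hall, StairC}: Hall→StairB (8), Hall→Lobby (6), Hall→C2 (12), StairC→Exit (4).
Cut capacity = 8 + 6 + 12 + 4 = 30.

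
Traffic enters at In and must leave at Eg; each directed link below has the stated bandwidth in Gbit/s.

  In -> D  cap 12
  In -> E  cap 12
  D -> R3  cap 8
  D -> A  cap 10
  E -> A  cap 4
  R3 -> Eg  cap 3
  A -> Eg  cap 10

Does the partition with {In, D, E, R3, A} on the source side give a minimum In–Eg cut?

Yes — it is a minimum cut (capacity 13).

Given cut capacity: 3 + 10 = 13.
Augment In→D→R3→Eg: bottleneck 3, flow now 3.
Augment In→D→A→Eg: bottleneck 9, flow now 12.
Augment In→E→A→Eg: bottleneck 1, flow now 13.
No augmenting path remains; maximum flow = 13.
Cut capacity 13 equals the max flow, so it is a minimum cut.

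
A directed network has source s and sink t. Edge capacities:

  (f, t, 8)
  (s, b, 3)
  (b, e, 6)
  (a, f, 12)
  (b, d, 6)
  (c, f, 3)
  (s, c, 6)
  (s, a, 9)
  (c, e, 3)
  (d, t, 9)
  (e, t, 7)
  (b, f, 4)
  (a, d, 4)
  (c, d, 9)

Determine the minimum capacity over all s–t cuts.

18

Augment s→a→d→t: bottleneck 4, flow now 4.
Augment s→a→f→t: bottleneck 5, flow now 9.
Augment s→b→d→t: bottleneck 3, flow now 12.
Augment s→c→d→t: bottleneck 2, flow now 14.
Augment s→c→e→t: bottleneck 3, flow now 17.
Augment s→c→f→t: bottleneck 1, flow now 18.
No augmenting path remains; maximum flow = 18.
By max-flow min-cut, the minimum cut capacity equals the max flow.
In the residual graph, reachable from s: {s}.
Min-cut edges: s→a (9), s→b (3), s→c (6); capacity 9 + 3 + 6 = 18.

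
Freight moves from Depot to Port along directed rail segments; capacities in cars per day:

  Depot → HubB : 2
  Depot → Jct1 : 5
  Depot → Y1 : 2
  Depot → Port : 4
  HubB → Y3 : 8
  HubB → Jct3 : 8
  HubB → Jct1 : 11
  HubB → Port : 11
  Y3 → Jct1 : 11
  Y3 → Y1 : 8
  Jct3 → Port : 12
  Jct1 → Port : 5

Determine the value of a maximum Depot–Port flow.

11

Augment Depot→Port: bottleneck 4, flow now 4.
Augment Depot→HubB→Port: bottleneck 2, flow now 6.
Augment Depot→Jct1→Port: bottleneck 5, flow now 11.
No augmenting path remains; maximum flow = 11.
In the residual graph, reachable from Depot: {Depot, Y1}.
Min-cut edges: Depot→HubB (2), Depot→Jct1 (5), Depot→Port (4); capacity 2 + 5 + 4 = 11.
This cut is saturated, so no flow can exceed 11.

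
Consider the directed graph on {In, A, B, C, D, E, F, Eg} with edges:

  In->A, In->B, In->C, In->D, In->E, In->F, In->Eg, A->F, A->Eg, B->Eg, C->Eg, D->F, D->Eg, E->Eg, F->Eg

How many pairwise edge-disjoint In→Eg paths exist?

Assign every edge capacity 1; by Menger, the answer equals the max flow.
Path In→Eg (+1); total 1.
Path In→A→Eg (+1); total 2.
Path In→B→Eg (+1); total 3.
Path In→C→Eg (+1); total 4.
Path In→D→Eg (+1); total 5.
Path In→E→Eg (+1); total 6.
Path In→F→Eg (+1); total 7.
No residual In→Eg path; max flow = 7.
Certifying cut of size 7: {In→A, In→B, In→C, In→D, In→E, In→Eg, In→F}.

7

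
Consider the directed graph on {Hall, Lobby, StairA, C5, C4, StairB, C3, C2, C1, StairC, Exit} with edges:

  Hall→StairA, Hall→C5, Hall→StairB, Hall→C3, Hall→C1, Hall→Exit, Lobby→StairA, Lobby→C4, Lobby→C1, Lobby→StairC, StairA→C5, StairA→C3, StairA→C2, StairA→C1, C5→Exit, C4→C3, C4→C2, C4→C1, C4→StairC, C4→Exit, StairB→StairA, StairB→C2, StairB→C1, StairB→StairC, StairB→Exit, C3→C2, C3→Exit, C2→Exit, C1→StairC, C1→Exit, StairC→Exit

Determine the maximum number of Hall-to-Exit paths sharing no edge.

Assign every edge capacity 1; by Menger, the answer equals the max flow.
Path Hall→Exit (+1); total 1.
Path Hall→C5→Exit (+1); total 2.
Path Hall→StairB→Exit (+1); total 3.
Path Hall→C3→Exit (+1); total 4.
Path Hall→C1→Exit (+1); total 5.
Path Hall→StairA→C2→Exit (+1); total 6.
No residual Hall→Exit path; max flow = 6.
Certifying cut of size 6: {Hall→C1, Hall→C3, Hall→C5, Hall→Exit, Hall→StairA, Hall→StairB}.

6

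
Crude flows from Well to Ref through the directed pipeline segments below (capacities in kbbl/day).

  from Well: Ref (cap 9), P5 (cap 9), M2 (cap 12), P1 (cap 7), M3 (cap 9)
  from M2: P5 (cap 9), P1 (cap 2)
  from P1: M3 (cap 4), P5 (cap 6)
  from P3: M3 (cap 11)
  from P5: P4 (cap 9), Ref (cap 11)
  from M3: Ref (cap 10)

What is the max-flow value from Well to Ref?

Augment Well→Ref: bottleneck 9, flow now 9.
Augment Well→P5→Ref: bottleneck 9, flow now 18.
Augment Well→M3→Ref: bottleneck 9, flow now 27.
Augment Well→M2→P5→Ref: bottleneck 2, flow now 29.
Augment Well→P1→M3→Ref: bottleneck 1, flow now 30.
No augmenting path remains; maximum flow = 30.
In the residual graph, reachable from Well: {Well, M2, P1, P5, M3, P4}.
Min-cut edges: Well→Ref (9), P5→Ref (11), M3→Ref (10); capacity 9 + 11 + 10 = 30.
This cut is saturated, so no flow can exceed 30.

30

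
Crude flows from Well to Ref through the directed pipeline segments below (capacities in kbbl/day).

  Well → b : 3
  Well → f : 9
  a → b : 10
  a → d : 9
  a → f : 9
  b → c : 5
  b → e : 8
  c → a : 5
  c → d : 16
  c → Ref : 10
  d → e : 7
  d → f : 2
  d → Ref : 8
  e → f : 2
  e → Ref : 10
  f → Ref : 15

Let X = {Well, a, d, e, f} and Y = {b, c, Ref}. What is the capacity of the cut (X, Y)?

Edges leaving {Well, a, d, e, f}: Well→b (3), a→b (10), d→Ref (8), e→Ref (10), f→Ref (15).
Cut capacity = 3 + 10 + 8 + 10 + 15 = 46.

46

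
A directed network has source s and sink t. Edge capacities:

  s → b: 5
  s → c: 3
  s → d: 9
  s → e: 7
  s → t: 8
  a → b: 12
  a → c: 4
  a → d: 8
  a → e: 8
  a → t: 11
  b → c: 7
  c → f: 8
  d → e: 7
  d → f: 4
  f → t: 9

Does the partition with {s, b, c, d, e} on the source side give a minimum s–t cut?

No — its capacity is 20, but the minimum cut has capacity 17.

Given cut capacity: 8 + 8 + 4 = 20.
Augment s→t: bottleneck 8, flow now 8.
Augment s→c→f→t: bottleneck 3, flow now 11.
Augment s→d→f→t: bottleneck 4, flow now 15.
Augment s→b→c→f→t: bottleneck 2, flow now 17.
No augmenting path remains; maximum flow = 17.
In the residual graph, reachable from s: {s, b, c, d, e, f}.
Min-cut edges: s→t (8), f→t (9); capacity 8 + 9 = 17.
Cut capacity 20 exceeds the max flow 17, so it is not minimum.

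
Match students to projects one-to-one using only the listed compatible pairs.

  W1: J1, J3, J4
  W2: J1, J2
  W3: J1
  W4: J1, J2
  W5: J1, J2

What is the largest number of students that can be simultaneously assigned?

Unit-capacity flow: source→left, listed edges, right→sink; max matching = max flow.
Augmenting path W1→J1 (+1); matched 1.
Augmenting path W2→J2 (+1); matched 2.
Augmenting path W3→J1→W1→J3 (+1); matched 3.
No augmenting path remains; maximum matching = 3.
König certificate: {W1, J1, J2} is a vertex cover of size 3 (every listed pair touches it), so no matching can be larger.

3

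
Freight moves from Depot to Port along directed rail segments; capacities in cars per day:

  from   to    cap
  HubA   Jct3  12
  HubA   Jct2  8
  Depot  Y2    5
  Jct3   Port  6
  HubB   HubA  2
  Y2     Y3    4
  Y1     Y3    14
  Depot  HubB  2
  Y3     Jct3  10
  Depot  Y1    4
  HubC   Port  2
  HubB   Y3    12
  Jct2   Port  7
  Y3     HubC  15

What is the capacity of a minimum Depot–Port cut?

10

Augment Depot→Y1→Y3→HubC→Port: bottleneck 2, flow now 2.
Augment Depot→Y1→Y3→Jct3→Port: bottleneck 2, flow now 4.
Augment Depot→Y2→Y3→Jct3→Port: bottleneck 4, flow now 8.
Augment Depot→HubB→HubA→Jct2→Port: bottleneck 2, flow now 10.
No augmenting path remains; maximum flow = 10.
By max-flow min-cut, the minimum cut capacity equals the max flow.
In the residual graph, reachable from Depot: {Depot, Y2}.
Min-cut edges: Depot→Y1 (4), Depot→HubB (2), Y2→Y3 (4); capacity 4 + 2 + 4 = 10.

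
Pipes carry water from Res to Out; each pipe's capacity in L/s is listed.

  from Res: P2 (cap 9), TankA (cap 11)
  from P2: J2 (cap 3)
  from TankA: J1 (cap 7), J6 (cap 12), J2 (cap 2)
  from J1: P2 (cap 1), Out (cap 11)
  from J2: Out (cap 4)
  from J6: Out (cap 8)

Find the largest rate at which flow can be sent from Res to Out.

14

Augment Res→P2→J2→Out: bottleneck 3, flow now 3.
Augment Res→TankA→J1→Out: bottleneck 7, flow now 10.
Augment Res→TankA→J2→Out: bottleneck 1, flow now 11.
Augment Res→TankA→J6→Out: bottleneck 3, flow now 14.
No augmenting path remains; maximum flow = 14.
In the residual graph, reachable from Res: {Res, P2}.
Min-cut edges: Res→TankA (11), P2→J2 (3); capacity 11 + 3 = 14.
This cut is saturated, so no flow can exceed 14.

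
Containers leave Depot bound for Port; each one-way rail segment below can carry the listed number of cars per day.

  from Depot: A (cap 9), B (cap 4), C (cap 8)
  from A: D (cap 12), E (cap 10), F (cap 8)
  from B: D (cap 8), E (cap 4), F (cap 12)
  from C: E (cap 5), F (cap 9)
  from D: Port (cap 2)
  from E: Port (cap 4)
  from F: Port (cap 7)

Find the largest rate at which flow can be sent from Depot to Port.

13

Augment Depot→A→D→Port: bottleneck 2, flow now 2.
Augment Depot→A→E→Port: bottleneck 4, flow now 6.
Augment Depot→A→F→Port: bottleneck 3, flow now 9.
Augment Depot→B→F→Port: bottleneck 4, flow now 13.
No augmenting path remains; maximum flow = 13.
In the residual graph, reachable from Depot: {Depot, A, B, C, D, E, F}.
Min-cut edges: D→Port (2), E→Port (4), F→Port (7); capacity 2 + 4 + 7 = 13.
This cut is saturated, so no flow can exceed 13.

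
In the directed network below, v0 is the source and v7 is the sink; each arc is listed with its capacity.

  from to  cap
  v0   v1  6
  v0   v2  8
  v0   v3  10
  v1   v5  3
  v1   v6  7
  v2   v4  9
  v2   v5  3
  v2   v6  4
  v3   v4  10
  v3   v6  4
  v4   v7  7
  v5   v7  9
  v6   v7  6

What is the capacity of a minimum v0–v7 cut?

Augment v0→v1→v5→v7: bottleneck 3, flow now 3.
Augment v0→v1→v6→v7: bottleneck 3, flow now 6.
Augment v0→v2→v4→v7: bottleneck 7, flow now 13.
Augment v0→v2→v5→v7: bottleneck 1, flow now 14.
Augment v0→v3→v6→v7: bottleneck 3, flow now 17.
Augment v0→v3→v4→v2→v5→v7: bottleneck 2, flow now 19. (uses reverse residual edge)
No augmenting path remains; maximum flow = 19.
By max-flow min-cut, the minimum cut capacity equals the max flow.
In the residual graph, reachable from v0: {v0, v1, v2, v3, v4, v6}.
Min-cut edges: v1→v5 (3), v2→v5 (3), v4→v7 (7), v6→v7 (6); capacity 3 + 3 + 7 + 6 = 19.

19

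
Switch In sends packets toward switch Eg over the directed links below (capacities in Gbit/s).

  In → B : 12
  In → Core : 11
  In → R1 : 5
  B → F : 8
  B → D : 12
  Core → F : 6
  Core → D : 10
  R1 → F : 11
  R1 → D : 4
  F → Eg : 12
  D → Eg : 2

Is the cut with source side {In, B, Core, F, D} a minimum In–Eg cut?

Given cut capacity: 5 + 12 + 2 = 19.
Augment In→B→F→Eg: bottleneck 8, flow now 8.
Augment In→B→D→Eg: bottleneck 2, flow now 10.
Augment In→Core→F→Eg: bottleneck 4, flow now 14.
No augmenting path remains; maximum flow = 14.
In the residual graph, reachable from In: {In, B, Core, R1, F, D}.
Min-cut edges: F→Eg (12), D→Eg (2); capacity 12 + 2 = 14.
Cut capacity 19 exceeds the max flow 14, so it is not minimum.

No — its capacity is 19, but the minimum cut has capacity 14.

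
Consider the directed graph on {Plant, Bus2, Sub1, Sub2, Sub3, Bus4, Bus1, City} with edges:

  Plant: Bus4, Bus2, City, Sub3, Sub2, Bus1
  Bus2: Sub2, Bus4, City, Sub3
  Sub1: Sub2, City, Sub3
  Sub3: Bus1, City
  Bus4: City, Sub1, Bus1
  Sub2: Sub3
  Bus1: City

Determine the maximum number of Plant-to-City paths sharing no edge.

Assign every edge capacity 1; by Menger, the answer equals the max flow.
Path Plant→City (+1); total 1.
Path Plant→Bus2→City (+1); total 2.
Path Plant→Sub3→City (+1); total 3.
Path Plant→Bus4→City (+1); total 4.
Path Plant→Bus1→City (+1); total 5.
No residual Plant→City path; max flow = 5.
Certifying cut of size 5: {Bus1→City, Plant→Bus2, Plant→Bus4, Plant→City, Sub3→City}.

5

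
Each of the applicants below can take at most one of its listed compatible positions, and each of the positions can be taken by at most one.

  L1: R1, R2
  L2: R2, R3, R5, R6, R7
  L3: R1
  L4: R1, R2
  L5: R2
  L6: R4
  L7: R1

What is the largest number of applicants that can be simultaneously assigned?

Unit-capacity flow: source→left, listed edges, right→sink; max matching = max flow.
Augmenting path L1→R1 (+1); matched 1.
Augmenting path L2→R2 (+1); matched 2.
Augmenting path L6→R4 (+1); matched 3.
Augmenting path L4→R2→L2→R3 (+1); matched 4.
No augmenting path remains; maximum matching = 4.
König certificate: {L2, L6, R1, R2} is a vertex cover of size 4 (every listed pair touches it), so no matching can be larger.

4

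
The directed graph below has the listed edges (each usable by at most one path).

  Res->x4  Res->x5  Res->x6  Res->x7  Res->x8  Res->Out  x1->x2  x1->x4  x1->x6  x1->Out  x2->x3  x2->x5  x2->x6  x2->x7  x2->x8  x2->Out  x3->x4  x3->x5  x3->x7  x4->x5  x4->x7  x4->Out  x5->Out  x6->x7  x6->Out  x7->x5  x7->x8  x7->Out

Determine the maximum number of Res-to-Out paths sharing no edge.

5

Assign every edge capacity 1; by Menger, the answer equals the max flow.
Path Res→Out (+1); total 1.
Path Res→x4→Out (+1); total 2.
Path Res→x5→Out (+1); total 3.
Path Res→x6→Out (+1); total 4.
Path Res→x7→Out (+1); total 5.
No residual Res→Out path; max flow = 5.
Certifying cut of size 5: {Res→Out, Res→x4, Res→x5, Res→x6, Res→x7}.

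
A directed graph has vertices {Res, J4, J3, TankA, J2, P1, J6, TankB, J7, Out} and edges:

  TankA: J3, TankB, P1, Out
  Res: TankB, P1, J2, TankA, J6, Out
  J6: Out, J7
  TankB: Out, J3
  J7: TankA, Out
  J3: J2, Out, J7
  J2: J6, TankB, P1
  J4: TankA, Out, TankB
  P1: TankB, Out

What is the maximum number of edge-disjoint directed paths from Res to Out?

6

Assign every edge capacity 1; by Menger, the answer equals the max flow.
Path Res→Out (+1); total 1.
Path Res→TankA→Out (+1); total 2.
Path Res→P1→Out (+1); total 3.
Path Res→J6→Out (+1); total 4.
Path Res→TankB→Out (+1); total 5.
Path Res→J2→J6→J7→Out (+1); total 6.
No residual Res→Out path; max flow = 6.
Certifying cut of size 6: {Res→J2, Res→J6, Res→Out, Res→P1, Res→TankA, Res→TankB}.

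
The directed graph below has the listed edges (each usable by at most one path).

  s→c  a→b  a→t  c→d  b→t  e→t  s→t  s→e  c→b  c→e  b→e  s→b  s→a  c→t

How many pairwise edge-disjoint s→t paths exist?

5

Assign every edge capacity 1; by Menger, the answer equals the max flow.
Path s→t (+1); total 1.
Path s→a→t (+1); total 2.
Path s→b→t (+1); total 3.
Path s→c→t (+1); total 4.
Path s→e→t (+1); total 5.
No residual s→t path; max flow = 5.
Certifying cut of size 5: {s→a, s→b, s→c, s→e, s→t}.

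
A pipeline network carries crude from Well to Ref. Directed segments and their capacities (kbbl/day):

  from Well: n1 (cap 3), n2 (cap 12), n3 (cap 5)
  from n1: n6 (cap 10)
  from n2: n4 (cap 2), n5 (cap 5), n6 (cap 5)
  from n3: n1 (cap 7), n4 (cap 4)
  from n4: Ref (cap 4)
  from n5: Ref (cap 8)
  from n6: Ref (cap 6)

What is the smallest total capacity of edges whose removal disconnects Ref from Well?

Augment Well→n1→n6→Ref: bottleneck 3, flow now 3.
Augment Well→n2→n4→Ref: bottleneck 2, flow now 5.
Augment Well→n2→n5→Ref: bottleneck 5, flow now 10.
Augment Well→n2→n6→Ref: bottleneck 3, flow now 13.
Augment Well→n3→n4→Ref: bottleneck 2, flow now 15.
No augmenting path remains; maximum flow = 15.
By max-flow min-cut, the minimum cut capacity equals the max flow.
In the residual graph, reachable from Well: {Well, n1, n2, n3, n4, n6}.
Min-cut edges: n2→n5 (5), n4→Ref (4), n6→Ref (6); capacity 5 + 4 + 6 = 15.

15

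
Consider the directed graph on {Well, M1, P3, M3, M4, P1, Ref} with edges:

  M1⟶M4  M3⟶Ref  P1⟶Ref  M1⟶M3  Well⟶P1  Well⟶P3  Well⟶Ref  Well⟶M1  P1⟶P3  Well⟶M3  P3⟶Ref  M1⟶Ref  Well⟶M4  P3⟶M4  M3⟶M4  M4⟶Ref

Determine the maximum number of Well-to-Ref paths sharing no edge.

6

Assign every edge capacity 1; by Menger, the answer equals the max flow.
Path Well→Ref (+1); total 1.
Path Well→M1→Ref (+1); total 2.
Path Well→P3→Ref (+1); total 3.
Path Well→M3→Ref (+1); total 4.
Path Well→M4→Ref (+1); total 5.
Path Well→P1→Ref (+1); total 6.
No residual Well→Ref path; max flow = 6.
Certifying cut of size 6: {Well→M1, Well→M3, Well→M4, Well→P1, Well→P3, Well→Ref}.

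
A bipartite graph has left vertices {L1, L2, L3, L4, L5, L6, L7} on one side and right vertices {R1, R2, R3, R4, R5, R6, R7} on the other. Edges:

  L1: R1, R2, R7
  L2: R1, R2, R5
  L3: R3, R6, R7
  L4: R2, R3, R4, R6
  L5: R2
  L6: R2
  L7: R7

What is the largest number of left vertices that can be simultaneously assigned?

6

Unit-capacity flow: source→left, listed edges, right→sink; max matching = max flow.
Augmenting path L1→R1 (+1); matched 1.
Augmenting path L2→R2 (+1); matched 2.
Augmenting path L3→R3 (+1); matched 3.
Augmenting path L4→R4 (+1); matched 4.
Augmenting path L7→R7 (+1); matched 5.
Augmenting path L5→R2→L2→R5 (+1); matched 6.
No augmenting path remains; maximum matching = 6.
König certificate: {L1, L2, L3, L4, L7, R2} is a vertex cover of size 6 (every listed pair touches it), so no matching can be larger.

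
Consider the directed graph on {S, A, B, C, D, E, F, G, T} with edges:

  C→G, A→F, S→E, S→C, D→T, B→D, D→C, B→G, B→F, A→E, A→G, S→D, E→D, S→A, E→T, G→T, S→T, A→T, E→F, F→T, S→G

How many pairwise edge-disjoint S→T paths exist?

Assign every edge capacity 1; by Menger, the answer equals the max flow.
Path S→T (+1); total 1.
Path S→A→T (+1); total 2.
Path S→D→T (+1); total 3.
Path S→E→T (+1); total 4.
Path S→G→T (+1); total 5.
No residual S→T path; max flow = 5.
Certifying cut of size 5: {G→T, S→A, S→D, S→E, S→T}.

5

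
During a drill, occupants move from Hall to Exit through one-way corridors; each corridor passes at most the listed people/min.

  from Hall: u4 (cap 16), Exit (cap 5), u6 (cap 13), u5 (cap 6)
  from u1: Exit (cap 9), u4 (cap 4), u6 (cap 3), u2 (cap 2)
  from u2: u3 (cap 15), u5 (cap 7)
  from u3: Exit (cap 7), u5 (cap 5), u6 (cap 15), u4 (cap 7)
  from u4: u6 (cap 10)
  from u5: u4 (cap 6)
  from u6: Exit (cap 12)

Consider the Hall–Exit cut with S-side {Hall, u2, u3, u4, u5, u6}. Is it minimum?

No — its capacity is 24, but the minimum cut has capacity 17.

Given cut capacity: 5 + 7 + 12 = 24.
Augment Hall→Exit: bottleneck 5, flow now 5.
Augment Hall→u6→Exit: bottleneck 12, flow now 17.
No augmenting path remains; maximum flow = 17.
In the residual graph, reachable from Hall: {Hall, u4, u5, u6}.
Min-cut edges: Hall→Exit (5), u6→Exit (12); capacity 5 + 12 = 17.
Cut capacity 24 exceeds the max flow 17, so it is not minimum.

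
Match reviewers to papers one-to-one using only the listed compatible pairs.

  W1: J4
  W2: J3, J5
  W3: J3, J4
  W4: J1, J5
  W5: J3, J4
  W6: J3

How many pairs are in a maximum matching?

Unit-capacity flow: source→left, listed edges, right→sink; max matching = max flow.
Augmenting path W1→J4 (+1); matched 1.
Augmenting path W2→J3 (+1); matched 2.
Augmenting path W4→J1 (+1); matched 3.
Augmenting path W3→J3→W2→J5 (+1); matched 4.
No augmenting path remains; maximum matching = 4.
König certificate: {W2, W4, J3, J4} is a vertex cover of size 4 (every listed pair touches it), so no matching can be larger.

4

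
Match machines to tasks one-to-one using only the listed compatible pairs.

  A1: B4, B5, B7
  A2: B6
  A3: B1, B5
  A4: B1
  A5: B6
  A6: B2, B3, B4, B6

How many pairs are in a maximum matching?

5

Unit-capacity flow: source→left, listed edges, right→sink; max matching = max flow.
Augmenting path A1→B4 (+1); matched 1.
Augmenting path A2→B6 (+1); matched 2.
Augmenting path A3→B1 (+1); matched 3.
Augmenting path A6→B2 (+1); matched 4.
Augmenting path A4→B1→A3→B5 (+1); matched 5.
No augmenting path remains; maximum matching = 5.
König certificate: {A1, A3, A4, A6, B6} is a vertex cover of size 5 (every listed pair touches it), so no matching can be larger.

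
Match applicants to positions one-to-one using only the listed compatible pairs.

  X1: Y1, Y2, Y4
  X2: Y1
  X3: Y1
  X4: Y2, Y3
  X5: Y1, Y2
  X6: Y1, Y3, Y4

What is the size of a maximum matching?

4

Unit-capacity flow: source→left, listed edges, right→sink; max matching = max flow.
Augmenting path X1→Y1 (+1); matched 1.
Augmenting path X4→Y2 (+1); matched 2.
Augmenting path X6→Y3 (+1); matched 3.
Augmenting path X2→Y1→X1→Y4 (+1); matched 4.
No augmenting path remains; maximum matching = 4.
König certificate: {Y1, Y2, Y3, Y4} is a vertex cover of size 4 (every listed pair touches it), so no matching can be larger.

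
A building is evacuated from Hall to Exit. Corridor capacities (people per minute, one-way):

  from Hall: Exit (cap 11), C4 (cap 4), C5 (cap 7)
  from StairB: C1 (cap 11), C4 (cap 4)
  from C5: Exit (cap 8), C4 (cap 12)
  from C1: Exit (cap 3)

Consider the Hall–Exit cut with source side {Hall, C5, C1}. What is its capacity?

Edges leaving {Hall, C5, C1}: Hall→C4 (4), Hall→Exit (11), C5→C4 (12), C5→Exit (8), C1→Exit (3).
Cut capacity = 4 + 11 + 12 + 8 + 3 = 38.

38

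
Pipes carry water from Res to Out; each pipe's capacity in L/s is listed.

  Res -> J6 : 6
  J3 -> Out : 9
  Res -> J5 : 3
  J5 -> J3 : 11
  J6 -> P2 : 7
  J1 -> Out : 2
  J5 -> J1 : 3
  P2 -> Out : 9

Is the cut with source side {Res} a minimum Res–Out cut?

Yes — it is a minimum cut (capacity 9).

Given cut capacity: 3 + 6 = 9.
Augment Res→J5→J1→Out: bottleneck 2, flow now 2.
Augment Res→J5→J3→Out: bottleneck 1, flow now 3.
Augment Res→J6→P2→Out: bottleneck 6, flow now 9.
No augmenting path remains; maximum flow = 9.
Cut capacity 9 equals the max flow, so it is a minimum cut.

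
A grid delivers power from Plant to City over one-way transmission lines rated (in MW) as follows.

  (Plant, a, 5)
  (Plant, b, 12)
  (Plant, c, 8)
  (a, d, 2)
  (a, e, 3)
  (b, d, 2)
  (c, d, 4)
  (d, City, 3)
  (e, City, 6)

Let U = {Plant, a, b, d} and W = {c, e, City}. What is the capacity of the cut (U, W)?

Edges leaving {Plant, a, b, d}: Plant→c (8), a→e (3), d→City (3).
Cut capacity = 8 + 3 + 3 = 14.

14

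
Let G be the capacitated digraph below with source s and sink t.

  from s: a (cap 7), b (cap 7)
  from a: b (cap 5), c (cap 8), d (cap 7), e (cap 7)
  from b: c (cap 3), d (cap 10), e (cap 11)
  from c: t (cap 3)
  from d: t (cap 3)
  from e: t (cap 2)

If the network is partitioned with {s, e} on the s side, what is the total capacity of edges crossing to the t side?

Edges leaving {s, e}: s→a (7), s→b (7), e→t (2).
Cut capacity = 7 + 7 + 2 = 16.

16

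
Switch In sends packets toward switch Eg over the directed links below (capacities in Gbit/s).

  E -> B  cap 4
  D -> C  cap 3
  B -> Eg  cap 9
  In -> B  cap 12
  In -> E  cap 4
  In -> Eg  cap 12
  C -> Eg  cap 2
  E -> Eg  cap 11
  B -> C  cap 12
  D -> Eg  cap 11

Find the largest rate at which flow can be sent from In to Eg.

Augment In→Eg: bottleneck 12, flow now 12.
Augment In→E→Eg: bottleneck 4, flow now 16.
Augment In→B→Eg: bottleneck 9, flow now 25.
Augment In→B→C→Eg: bottleneck 2, flow now 27.
No augmenting path remains; maximum flow = 27.
In the residual graph, reachable from In: {In, B, C}.
Min-cut edges: In→E (4), In→Eg (12), B→Eg (9), C→Eg (2); capacity 4 + 12 + 9 + 2 = 27.
This cut is saturated, so no flow can exceed 27.

27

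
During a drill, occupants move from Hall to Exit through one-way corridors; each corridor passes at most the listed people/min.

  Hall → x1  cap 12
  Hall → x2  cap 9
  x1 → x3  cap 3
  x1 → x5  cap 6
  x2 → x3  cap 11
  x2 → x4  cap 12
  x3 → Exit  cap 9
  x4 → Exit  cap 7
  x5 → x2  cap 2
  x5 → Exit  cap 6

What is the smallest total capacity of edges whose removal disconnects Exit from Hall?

Augment Hall→x1→x3→Exit: bottleneck 3, flow now 3.
Augment Hall→x1→x5→Exit: bottleneck 6, flow now 9.
Augment Hall→x2→x3→Exit: bottleneck 6, flow now 15.
Augment Hall→x2→x4→Exit: bottleneck 3, flow now 18.
No augmenting path remains; maximum flow = 18.
By max-flow min-cut, the minimum cut capacity equals the max flow.
In the residual graph, reachable from Hall: {Hall, x1}.
Min-cut edges: Hall→x2 (9), x1→x3 (3), x1→x5 (6); capacity 9 + 3 + 6 = 18.

18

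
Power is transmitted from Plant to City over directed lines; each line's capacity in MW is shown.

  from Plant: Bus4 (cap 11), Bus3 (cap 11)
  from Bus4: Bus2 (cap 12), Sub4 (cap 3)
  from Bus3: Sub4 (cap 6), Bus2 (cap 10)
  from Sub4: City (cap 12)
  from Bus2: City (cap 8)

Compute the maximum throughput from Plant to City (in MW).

Augment Plant→Bus4→Sub4→City: bottleneck 3, flow now 3.
Augment Plant→Bus4→Bus2→City: bottleneck 8, flow now 11.
Augment Plant→Bus3→Sub4→City: bottleneck 6, flow now 17.
No augmenting path remains; maximum flow = 17.
In the residual graph, reachable from Plant: {Plant, Bus4, Bus3, Bus2}.
Min-cut edges: Bus4→Sub4 (3), Bus3→Sub4 (6), Bus2→City (8); capacity 3 + 6 + 8 = 17.
This cut is saturated, so no flow can exceed 17.

17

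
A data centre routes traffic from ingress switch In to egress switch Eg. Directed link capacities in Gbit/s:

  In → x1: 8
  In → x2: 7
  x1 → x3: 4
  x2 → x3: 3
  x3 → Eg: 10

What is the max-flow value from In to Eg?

Augment In→x1→x3→Eg: bottleneck 4, flow now 4.
Augment In→x2→x3→Eg: bottleneck 3, flow now 7.
No augmenting path remains; maximum flow = 7.
In the residual graph, reachable from In: {In, x1, x2}.
Min-cut edges: x1→x3 (4), x2→x3 (3); capacity 4 + 3 = 7.
This cut is saturated, so no flow can exceed 7.

7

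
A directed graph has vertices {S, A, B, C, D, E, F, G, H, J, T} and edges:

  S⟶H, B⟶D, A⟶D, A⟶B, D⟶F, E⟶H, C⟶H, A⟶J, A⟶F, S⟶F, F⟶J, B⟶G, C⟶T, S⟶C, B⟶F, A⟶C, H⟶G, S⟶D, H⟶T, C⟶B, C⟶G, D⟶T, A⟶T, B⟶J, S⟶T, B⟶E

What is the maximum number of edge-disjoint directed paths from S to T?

Assign every edge capacity 1; by Menger, the answer equals the max flow.
Path S→T (+1); total 1.
Path S→C→T (+1); total 2.
Path S→D→T (+1); total 3.
Path S→H→T (+1); total 4.
No residual S→T path; max flow = 4.
Certifying cut of size 4: {S→C, S→D, S→H, S→T}.

4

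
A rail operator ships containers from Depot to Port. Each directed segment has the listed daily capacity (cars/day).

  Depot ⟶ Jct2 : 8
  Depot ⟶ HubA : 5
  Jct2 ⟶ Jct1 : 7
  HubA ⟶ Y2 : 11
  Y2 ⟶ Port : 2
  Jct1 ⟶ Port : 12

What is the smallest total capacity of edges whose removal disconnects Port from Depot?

9

Augment Depot→Jct2→Jct1→Port: bottleneck 7, flow now 7.
Augment Depot→HubA→Y2→Port: bottleneck 2, flow now 9.
No augmenting path remains; maximum flow = 9.
By max-flow min-cut, the minimum cut capacity equals the max flow.
In the residual graph, reachable from Depot: {Depot, Jct2, HubA, Y2}.
Min-cut edges: Jct2→Jct1 (7), Y2→Port (2); capacity 7 + 2 = 9.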